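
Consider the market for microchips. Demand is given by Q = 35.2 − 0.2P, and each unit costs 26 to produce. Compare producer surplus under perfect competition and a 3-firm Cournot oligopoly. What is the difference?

Inverting demand: P = 176 − 5Q.
Under competition P = MC = 26, so Q = (176 − 26)/5 = 30.
PS = (26 − 26)·30 = 0.
With 3 symmetric Cournot firms, each firm's FOC gives 176 − 20q = 26, so q = 7.5, Q = 3·7.5 = 22.5, and P = 63.5.
PS = (63.5 − 26)·22.5 = 843.75.
Change in producer surplus: 843.75 − 0 = 843.75.

PS rises by 843.75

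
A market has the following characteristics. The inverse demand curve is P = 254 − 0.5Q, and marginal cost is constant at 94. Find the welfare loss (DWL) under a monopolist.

DWL = 6400

Under competition P = MC = 94, so Q = (254 − 94)/0.5 = 320.
The monopolist equates marginal revenue to marginal cost: 254 − Q = 94, so Q = 160. From demand, P = 174.
DWL is the triangle between Q = 160 and Q = 320: ½·(320 − 160)·(174 − 94) = 6400.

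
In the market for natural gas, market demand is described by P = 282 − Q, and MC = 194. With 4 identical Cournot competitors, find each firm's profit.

π_i = 309.76

With 4 symmetric Cournot firms, each firm's FOC gives 282 − 5q = 194, so q = 17.6, Q = 4·17.6 = 70.4, and P = 211.6.
Each firm's profit = (211.6 − 194)·17.6 = 309.76.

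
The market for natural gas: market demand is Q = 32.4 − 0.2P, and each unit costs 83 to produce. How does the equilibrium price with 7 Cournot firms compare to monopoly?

Cournot: P = 92.875; Monopoly: P = 122.5

Inverting demand: P = 162 − 5Q.
With 7 symmetric Cournot firms, each firm's FOC gives 162 − 40q = 83, so q = 1.975, Q = 7·1.975 = 13.825, and P = 92.875.
The monopolist equates marginal revenue to marginal cost: 162 − 10Q = 83, so Q = 7.9. From demand, P = 122.5.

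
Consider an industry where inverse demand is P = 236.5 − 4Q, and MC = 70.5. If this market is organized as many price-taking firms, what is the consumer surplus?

Perfect competition: P = MC = 70.5, so 236.5 − 4Q = 70.5 and Q = 41.5.
CS = ½·(236.5 − 70.5)·41.5 = 3444.5.

CS = 3444.5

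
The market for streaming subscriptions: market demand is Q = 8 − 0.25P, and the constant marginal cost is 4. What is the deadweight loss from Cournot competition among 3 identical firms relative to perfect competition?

DWL = 6.125

Inverting demand: P = 32 − 4Q.
Under competition P = MC = 4, so Q = (32 − 4)/4 = 7.
In a 3-firm Cournot equilibrium, symmetry and the first-order condition give q = (32 − 4)/(16) = 1.75. So Q = 5.25 and P = 11.
DWL is the triangle between Q = 5.25 and Q = 7: ½·(7 − 5.25)·(11 − 4) = 6.125.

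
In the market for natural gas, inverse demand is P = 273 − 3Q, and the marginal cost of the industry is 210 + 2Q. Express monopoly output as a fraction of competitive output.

Q_m/Q_c = 0.625

The monopolist equates marginal revenue to marginal cost: 273 − 6Q = 210 + 2Q, so Q = 7.875. From demand, P = 249.375.
Competitive equilibrium sets price equal to marginal cost: 273 − 3Q = 210 + 2Q, so Q = 12.6 and P = 235.2.
Ratio Q_m/Q_c = 7.875/12.6 = 0.625.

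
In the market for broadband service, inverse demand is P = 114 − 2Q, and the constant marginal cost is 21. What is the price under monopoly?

P = 67.5

The monopolist equates marginal revenue to marginal cost: 114 − 4Q = 21, so Q = 23.25. From demand, P = 67.5.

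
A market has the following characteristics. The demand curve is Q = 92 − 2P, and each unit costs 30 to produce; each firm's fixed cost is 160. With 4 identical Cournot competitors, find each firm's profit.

Inverting demand: P = 46 − 0.5Q.
With 4 symmetric Cournot firms, each firm's FOC gives 46 − 2.5q = 30, so q = 6.4, Q = 4·6.4 = 25.6, and P = 33.2.
Each firm's profit = (33.2 − 30)·6.4 − 160 = −139.52.

π_i = −139.52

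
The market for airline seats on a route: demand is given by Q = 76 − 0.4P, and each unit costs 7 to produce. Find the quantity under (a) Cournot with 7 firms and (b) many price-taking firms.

Cournot: Q = 64.05; Competition: Q = 73.2

Inverting demand: P = 190 − 2.5Q.
In a 7-firm Cournot equilibrium, symmetry and the first-order condition give q = (190 − 7)/(20) = 9.15. So Q = 64.05 and P = 29.875.
Perfect competition: P = MC = 7, so 190 − 2.5Q = 7 and Q = 73.2.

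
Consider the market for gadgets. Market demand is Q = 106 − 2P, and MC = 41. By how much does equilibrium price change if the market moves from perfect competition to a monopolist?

Inverting demand: P = 53 − 0.5Q.
Competitive firms price at marginal cost: P = 41, giving Q = 24.
A monopolist chooses Q where MR = MC. MR = 53 − Q; setting this equal to 41 gives Q = 12 and P = 47.
Change in equilibrium price: 47 − 41 = 6.

P rises by 6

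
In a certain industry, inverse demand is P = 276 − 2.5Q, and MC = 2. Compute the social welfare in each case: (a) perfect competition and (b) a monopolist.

Competition: TS = 15015.2; Monopoly: TS = 11261.4

Perfect competition: P = MC = 2, so 276 − 2.5Q = 2 and Q = 109.6.
CS = ½·(276 − 2)·109.6 = 15015.2; PS = (2 − 2)·109.6 = 0; TS = 15015.2.
Monopoly sets MR = MC: 276 − 5Q = 2 ⇒ Q = 54.8, P = 276 − 2.5·54.8 = 139.
CS = ½·(276 − 139)·54.8 = 3753.8; PS = (139 − 2)·54.8 = 7507.6; TS = 11261.4.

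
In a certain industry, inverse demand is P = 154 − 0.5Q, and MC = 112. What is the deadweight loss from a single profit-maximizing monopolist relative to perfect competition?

DWL = 441

Under competition P = MC = 112, so Q = (154 − 112)/0.5 = 84.
Monopoly sets MR = MC: 154 − Q = 112 ⇒ Q = 42, P = 154 − 0.5·42 = 133.
DWL is the triangle between Q = 42 and Q = 84: ½·(84 − 42)·(133 − 112) = 441.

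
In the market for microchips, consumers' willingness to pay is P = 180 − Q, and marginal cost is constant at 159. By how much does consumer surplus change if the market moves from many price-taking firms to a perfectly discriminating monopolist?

CS falls by 220.5

Competitive firms price at marginal cost: P = 159, giving Q = 21.
CS = ½·(180 − 159)·21 = 220.5.
A perfectly discriminating monopolist sells every unit with P(Q) ≥ MC(Q), so output equals the competitive quantity Q = 21. Each buyer pays their reservation price, so CS = 0 and the firm captures all surplus.
CS = 0.
Change in consumer surplus: 0 − 220.5 = −220.5.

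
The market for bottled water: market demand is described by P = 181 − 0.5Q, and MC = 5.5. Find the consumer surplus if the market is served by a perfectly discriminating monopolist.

CS = 0

With perfect price discrimination, output is the efficient level Q = 351 (where demand meets MC), but every buyer pays their willingness to pay: CS = 0 and PS = total surplus.
CS = 0.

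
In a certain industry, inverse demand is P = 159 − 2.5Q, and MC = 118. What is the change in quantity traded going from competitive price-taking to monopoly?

Competitive firms price at marginal cost: P = 118, giving Q = 16.4.
Monopoly sets MR = MC: 159 − 5Q = 118 ⇒ Q = 8.2, P = 159 − 2.5·8.2 = 138.5.
Change in quantity traded: 8.2 − 16.4 = −8.2.

Quantity traded falls by 8.2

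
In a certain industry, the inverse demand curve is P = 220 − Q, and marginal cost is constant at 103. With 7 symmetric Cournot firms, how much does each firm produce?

With 7 symmetric Cournot firms, each firm's FOC gives 220 − 8q = 103, so q = 14.625, Q = 7·14.625 = 102.375, and P = 117.625.

q_i = 14.625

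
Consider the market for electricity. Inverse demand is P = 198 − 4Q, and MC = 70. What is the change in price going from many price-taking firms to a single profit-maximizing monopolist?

Price rises by 64

Competitive firms price at marginal cost: P = 70, giving Q = 32.
A monopolist chooses Q where MR = MC. MR = 198 − 8Q; setting this equal to 70 gives Q = 16 and P = 134.
Change in price: 134 − 70 = 64.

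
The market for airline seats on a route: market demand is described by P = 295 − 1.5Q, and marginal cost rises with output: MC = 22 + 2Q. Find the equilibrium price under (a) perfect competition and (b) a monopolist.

Competition: P = 178; Monopoly: P = 213.1

Under competition P = MC: 295 − 1.5Q = 22 + 2Q ⇒ Q = 78, P = 178.
A monopolist chooses Q where MR = MC. MR = 295 − 3Q; setting this equal to 22 + 2Q gives Q = 54.6 and P = 213.1.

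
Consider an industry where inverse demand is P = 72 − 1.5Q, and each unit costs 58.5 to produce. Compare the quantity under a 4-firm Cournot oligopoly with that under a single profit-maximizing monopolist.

Cournot: Q = 7.2; Monopoly: Q = 4.5

In a 4-firm Cournot equilibrium, symmetry and the first-order condition give q = (72 − 58.5)/(7.5) = 1.8. So Q = 7.2 and P = 61.2.
The monopolist equates marginal revenue to marginal cost: 72 − 3Q = 58.5, so Q = 4.5. From demand, P = 65.25.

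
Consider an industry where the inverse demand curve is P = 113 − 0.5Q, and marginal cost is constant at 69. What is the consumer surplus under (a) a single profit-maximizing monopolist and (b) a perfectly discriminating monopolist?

Monopoly: CS = 484; Perfect PD: CS = 0

A monopolist chooses Q where MR = MC. MR = 113 − Q; setting this equal to 69 gives Q = 44 and P = 91.
CS = ½·(113 − 91)·44 = 484.
Under first-degree price discrimination the firm charges each unit its demand price and produces up to where P = MC, i.e. Q = 88. Consumer surplus is zero; producer surplus equals total surplus.
CS = 0.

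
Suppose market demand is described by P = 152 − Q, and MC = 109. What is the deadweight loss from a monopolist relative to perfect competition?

DWL = 231.125

Perfect competition: P = MC = 109, so 152 − Q = 109 and Q = 43.
A monopolist chooses Q where MR = MC. MR = 152 − 2Q; setting this equal to 109 gives Q = 21.5 and P = 130.5.
DWL is the triangle between Q = 21.5 and Q = 43: ½·(43 − 21.5)·(130.5 − 109) = 231.125.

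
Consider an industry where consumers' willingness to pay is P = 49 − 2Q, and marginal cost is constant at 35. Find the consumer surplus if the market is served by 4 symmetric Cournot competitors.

With 4 symmetric Cournot firms, each firm's FOC gives 49 − 10q = 35, so q = 1.4, Q = 4·1.4 = 5.6, and P = 37.8.
CS = ½·(49 − 37.8)·5.6 = 31.36.

CS = 31.36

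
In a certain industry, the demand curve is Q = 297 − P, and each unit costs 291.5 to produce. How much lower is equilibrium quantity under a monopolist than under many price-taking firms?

Inverting demand: P = 297 − Q.
Competitive firms price at marginal cost: P = 291.5, giving Q = 5.5.
The monopolist equates marginal revenue to marginal cost: 297 − 2Q = 291.5, so Q = 2.75. From demand, P = 294.25.
Change in equilibrium quantity: 2.75 − 5.5 = −2.75.

Equilibrium quantity falls by 2.75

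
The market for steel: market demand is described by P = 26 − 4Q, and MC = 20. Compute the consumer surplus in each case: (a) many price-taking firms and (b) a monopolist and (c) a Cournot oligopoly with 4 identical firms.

Competition: CS = 4.5; Monopoly: CS = 1.125; Cournot: CS = 2.88

Under competition P = MC = 20, so Q = (26 − 20)/4 = 1.5.
CS = ½·(26 − 20)·1.5 = 4.5.
Monopoly sets MR = MC: 26 − 8Q = 20 ⇒ Q = 0.75, P = 26 − 4·0.75 = 23.
CS = ½·(26 − 23)·0.75 = 1.125.
Cournot with 4 identical firms: the symmetric best-response condition is 26 − 20q = 20. Each firm produces q = 0.3, total output Q = 1.2, price P = 21.2.
CS = ½·(26 − 21.2)·1.2 = 2.88.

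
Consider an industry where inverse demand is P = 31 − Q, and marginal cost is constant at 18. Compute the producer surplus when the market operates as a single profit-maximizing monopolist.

PS = 42.25

The monopolist equates marginal revenue to marginal cost: 31 − 2Q = 18, so Q = 6.5. From demand, P = 24.5.
PS = (24.5 − 18)·6.5 = 42.25.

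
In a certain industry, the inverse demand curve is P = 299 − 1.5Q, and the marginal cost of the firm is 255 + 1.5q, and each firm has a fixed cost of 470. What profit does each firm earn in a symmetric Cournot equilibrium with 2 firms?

π_i = −349

Cournot with 2 identical firms: the symmetric best-response condition is 299 − 4.5q = 255 + 1.5q. Each firm produces q = 22/3, total output Q = 44/3, price P = 277.
Each firm's profit = 277·22/3 − (255·22/3 + ½·1.5·(22/3)²) − 470 = −349.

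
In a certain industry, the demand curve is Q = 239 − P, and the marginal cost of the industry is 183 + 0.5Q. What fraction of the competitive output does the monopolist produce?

Inverting demand: P = 239 − Q.
Monopoly sets MR = MC: 239 − 2Q = 183 + 0.5Q ⇒ Q = 22.4, P = 239 − 22.4 = 216.6.
Under competition P = MC: 239 − Q = 183 + 0.5Q ⇒ Q = 112/3, P = 605/3.
Ratio Q_m/Q_c = 22.4/(112/3) = 0.6.

Q_m/Q_c = 0.6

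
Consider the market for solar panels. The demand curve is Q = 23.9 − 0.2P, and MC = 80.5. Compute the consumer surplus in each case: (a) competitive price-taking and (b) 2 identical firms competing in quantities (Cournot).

Competition: CS = 152.1; Cournot: CS = 67.6

Inverting demand: P = 119.5 − 5Q.
Under competition P = MC = 80.5, so Q = (119.5 − 80.5)/5 = 7.8.
CS = ½·(119.5 − 80.5)·7.8 = 152.1.
With 2 symmetric Cournot firms, each firm's FOC gives 119.5 − 15q = 80.5, so q = 2.6, Q = 2·2.6 = 5.2, and P = 93.5.
CS = ½·(119.5 − 93.5)·5.2 = 67.6.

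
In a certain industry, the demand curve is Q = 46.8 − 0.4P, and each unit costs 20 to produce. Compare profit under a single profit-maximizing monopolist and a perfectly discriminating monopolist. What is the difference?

π rises by 940.9

Inverting demand: P = 117 − 2.5Q.
A monopolist chooses Q where MR = MC. MR = 117 − 5Q; setting this equal to 20 gives Q = 19.4 and P = 68.5.
Profit = (68.5 − 20)·19.4 = 940.9.
With perfect price discrimination, output is the efficient level Q = 38.8 (where demand meets MC), but every buyer pays their willingness to pay: CS = 0 and PS = total surplus.
PS equals the full surplus area, 1881.8. Profit = 1881.8 = 1881.8.
Change in profit: 1881.8 − 940.9 = 940.9.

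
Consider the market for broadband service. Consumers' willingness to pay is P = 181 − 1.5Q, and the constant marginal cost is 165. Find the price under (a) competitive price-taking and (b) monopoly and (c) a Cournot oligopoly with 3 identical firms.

Competition: P = 165; Monopoly: P = 173; Cournot: P = 169

Perfect competition: P = MC = 165, so 181 − 1.5Q = 165 and Q = 32/3.
The monopolist equates marginal revenue to marginal cost: 181 − 3Q = 165, so Q = 16/3. From demand, P = 173.
With 3 symmetric Cournot firms, each firm's FOC gives 181 − 6q = 165, so q = 8/3, Q = 3·8/3 = 8, and P = 169.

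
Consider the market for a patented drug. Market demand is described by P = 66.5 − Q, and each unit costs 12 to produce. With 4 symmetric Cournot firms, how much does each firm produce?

With 4 symmetric Cournot firms, each firm's FOC gives 66.5 − 5q = 12, so q = 10.9, Q = 4·10.9 = 43.6, and P = 22.9.

q_i = 10.9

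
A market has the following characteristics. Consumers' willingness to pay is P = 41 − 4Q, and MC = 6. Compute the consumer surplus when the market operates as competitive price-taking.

Perfect competition: P = MC = 6, so 41 − 4Q = 6 and Q = 8.75.
CS = ½·(41 − 6)·8.75 = 153.125.

CS = 153.125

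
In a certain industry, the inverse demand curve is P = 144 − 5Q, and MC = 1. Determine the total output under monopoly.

Q = 14.3

Monopoly sets MR = MC: 144 − 10Q = 1 ⇒ Q = 14.3, P = 144 − 5·14.3 = 72.5.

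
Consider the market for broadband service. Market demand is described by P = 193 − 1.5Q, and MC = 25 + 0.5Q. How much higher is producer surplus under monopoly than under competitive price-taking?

Under competition P = MC: 193 − 1.5Q = 25 + 0.5Q ⇒ Q = 84, P = 67.
PS = P·Q − VC(Q) = 67·84 − (25·84 + ½·0.5·84²) = 1764.
The monopolist equates marginal revenue to marginal cost: 193 − 3Q = 25 + 0.5Q, so Q = 48. From demand, P = 121.
PS = P·Q − VC(Q) = 121·48 − (25·48 + ½·0.5·48²) = 4032.
Change in producer surplus: 4032 − 1764 = 2268.

PS rises by 2268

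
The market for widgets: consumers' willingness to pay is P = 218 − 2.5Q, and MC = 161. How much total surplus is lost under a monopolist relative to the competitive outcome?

Competitive firms price at marginal cost: P = 161, giving Q = 22.8.
A monopolist chooses Q where MR = MC. MR = 218 − 5Q; setting this equal to 161 gives Q = 11.4 and P = 189.5.
DWL is the triangle between Q = 11.4 and Q = 22.8: ½·(22.8 − 11.4)·(189.5 − 161) = 162.45.

DWL = 162.45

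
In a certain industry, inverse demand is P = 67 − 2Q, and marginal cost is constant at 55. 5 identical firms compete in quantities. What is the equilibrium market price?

With 5 symmetric Cournot firms, each firm's FOC gives 67 − 12q = 55, so q = 1, Q = 5·1 = 5, and P = 57.

P = 57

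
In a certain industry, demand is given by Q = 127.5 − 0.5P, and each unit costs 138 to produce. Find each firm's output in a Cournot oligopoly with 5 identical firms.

Inverting demand: P = 255 − 2Q.
Cournot with 5 identical firms: the symmetric best-response condition is 255 − 12q = 138. Each firm produces q = 9.75, total output Q = 48.75, price P = 157.5.

q_i = 9.75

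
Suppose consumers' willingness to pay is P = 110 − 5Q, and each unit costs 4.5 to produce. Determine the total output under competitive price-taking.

Perfect competition: P = MC = 4.5, so 110 − 5Q = 4.5 and Q = 21.1.

Q = 21.1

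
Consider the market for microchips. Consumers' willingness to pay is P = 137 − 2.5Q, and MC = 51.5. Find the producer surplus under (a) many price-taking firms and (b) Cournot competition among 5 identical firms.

Competition: PS = 0; Cournot: PS = 406.125

Perfect competition: P = MC = 51.5, so 137 − 2.5Q = 51.5 and Q = 34.2.
PS = (51.5 − 51.5)·34.2 = 0.
In a 5-firm Cournot equilibrium, symmetry and the first-order condition give q = (137 − 51.5)/(15) = 5.7. So Q = 28.5 and P = 65.75.
PS = (65.75 − 51.5)·28.5 = 406.125.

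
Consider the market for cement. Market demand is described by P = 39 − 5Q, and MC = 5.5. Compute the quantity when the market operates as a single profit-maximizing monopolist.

Monopoly sets MR = MC: 39 − 10Q = 5.5 ⇒ Q = 3.35, P = 39 − 5·3.35 = 22.25.

Q = 3.35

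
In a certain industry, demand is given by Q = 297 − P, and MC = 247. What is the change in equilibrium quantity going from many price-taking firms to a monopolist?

Inverting demand: P = 297 − Q.
Perfect competition: P = MC = 247, so 297 − Q = 247 and Q = 50.
A monopolist chooses Q where MR = MC. MR = 297 − 2Q; setting this equal to 247 gives Q = 25 and P = 272.
Change in equilibrium quantity: 25 − 50 = −25.

Equilibrium quantity falls by 25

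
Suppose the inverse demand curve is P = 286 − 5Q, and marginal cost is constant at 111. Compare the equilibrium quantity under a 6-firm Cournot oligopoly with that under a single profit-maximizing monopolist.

Cournot with 6 identical firms: the symmetric best-response condition is 286 − 35q = 111. Each firm produces q = 5, total output Q = 30, price P = 136.
A monopolist chooses Q where MR = MC. MR = 286 − 10Q; setting this equal to 111 gives Q = 17.5 and P = 198.5.

Cournot: Q = 30; Monopoly: Q = 17.5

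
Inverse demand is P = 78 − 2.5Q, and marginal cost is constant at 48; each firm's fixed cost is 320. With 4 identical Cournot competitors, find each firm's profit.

π_i = −305.6

In a 4-firm Cournot equilibrium, symmetry and the first-order condition give q = (78 − 48)/(12.5) = 2.4. So Q = 9.6 and P = 54.
Each firm's profit = (54 − 48)·2.4 − 320 = −305.6.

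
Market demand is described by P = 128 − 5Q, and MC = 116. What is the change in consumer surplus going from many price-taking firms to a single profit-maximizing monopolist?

Competitive firms price at marginal cost: P = 116, giving Q = 2.4.
CS = ½·(128 − 116)·2.4 = 14.4.
A monopolist chooses Q where MR = MC. MR = 128 − 10Q; setting this equal to 116 gives Q = 1.2 and P = 122.
CS = ½·(128 − 122)·1.2 = 3.6.
Change in consumer surplus: 3.6 − 14.4 = −10.8.

CS falls by 10.8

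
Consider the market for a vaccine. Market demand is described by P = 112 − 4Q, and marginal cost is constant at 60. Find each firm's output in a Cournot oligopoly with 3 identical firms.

Cournot with 3 identical firms: the symmetric best-response condition is 112 − 16q = 60. Each firm produces q = 3.25, total output Q = 9.75, price P = 73.

q_i = 3.25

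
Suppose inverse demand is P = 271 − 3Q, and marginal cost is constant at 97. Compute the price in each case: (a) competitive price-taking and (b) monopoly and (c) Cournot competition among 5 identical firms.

Competitive firms price at marginal cost: P = 97, giving Q = 58.
The monopolist equates marginal revenue to marginal cost: 271 − 6Q = 97, so Q = 29. From demand, P = 184.
With 5 symmetric Cournot firms, each firm's FOC gives 271 − 18q = 97, so q = 29/3, Q = 5·29/3 = 145/3, and P = 126.

Competition: P = 97; Monopoly: P = 184; Cournot: P = 126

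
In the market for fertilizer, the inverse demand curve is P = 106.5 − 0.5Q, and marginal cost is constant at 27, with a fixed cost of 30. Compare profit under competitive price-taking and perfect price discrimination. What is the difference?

Profit rises by 6320.25

Under competition P = MC = 27, so Q = (106.5 − 27)/0.5 = 159.
Profit = (27 − 27)·159 − 30 = −30.
With perfect price discrimination, output is the efficient level Q = 159 (where demand meets MC), but every buyer pays their willingness to pay: CS = 0 and PS = total surplus.
PS equals the full surplus area, 6320.25. Profit = 6320.25 − 30 = 6290.25.
Change in profit: 6290.25 − −30 = 6320.25.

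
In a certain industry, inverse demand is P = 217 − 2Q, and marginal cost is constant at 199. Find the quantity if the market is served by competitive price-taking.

Q = 9

Under competition P = MC = 199, so Q = (217 − 199)/2 = 9.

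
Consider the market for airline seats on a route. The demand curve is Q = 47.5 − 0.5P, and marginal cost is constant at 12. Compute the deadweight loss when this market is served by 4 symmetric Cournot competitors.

Inverting demand: P = 95 − 2Q.
Perfect competition: P = MC = 12, so 95 − 2Q = 12 and Q = 41.5.
In a 4-firm Cournot equilibrium, symmetry and the first-order condition give q = (95 − 12)/(10) = 8.3. So Q = 33.2 and P = 28.6.
DWL is the triangle between Q = 33.2 and Q = 41.5: ½·(41.5 − 33.2)·(28.6 − 12) = 68.89.

DWL = 68.89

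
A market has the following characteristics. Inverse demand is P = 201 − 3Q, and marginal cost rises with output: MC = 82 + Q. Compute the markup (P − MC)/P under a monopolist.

Monopoly sets MR = MC: 201 − 6Q = 82 + Q ⇒ Q = 17, P = 201 − 3·17 = 150.
Lerner index = (P − MC)/P = (150 − 99)/150 = 0.34.

Lerner index = 0.34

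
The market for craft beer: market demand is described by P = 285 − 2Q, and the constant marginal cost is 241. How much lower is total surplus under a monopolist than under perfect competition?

Perfect competition: P = MC = 241, so 285 − 2Q = 241 and Q = 22.
CS = ½·(285 − 241)·22 = 484; PS = (241 − 241)·22 = 0; TS = 484.
The monopolist equates marginal revenue to marginal cost: 285 − 4Q = 241, so Q = 11. From demand, P = 263.
CS = ½·(285 − 263)·11 = 121; PS = (263 − 241)·11 = 242; TS = 363.
Change in total surplus: 363 − 484 = −121.

Total surplus falls by 121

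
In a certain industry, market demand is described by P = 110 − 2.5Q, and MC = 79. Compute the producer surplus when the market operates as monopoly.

The monopolist equates marginal revenue to marginal cost: 110 − 5Q = 79, so Q = 6.2. From demand, P = 94.5.
PS = (94.5 − 79)·6.2 = 96.1.

PS = 96.1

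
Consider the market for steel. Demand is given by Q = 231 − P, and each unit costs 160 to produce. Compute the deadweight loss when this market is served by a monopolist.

DWL = 630.125

Inverting demand: P = 231 − Q.
Competitive firms price at marginal cost: P = 160, giving Q = 71.
A monopolist chooses Q where MR = MC. MR = 231 − 2Q; setting this equal to 160 gives Q = 35.5 and P = 195.5.
DWL is the triangle between Q = 35.5 and Q = 71: ½·(71 − 35.5)·(195.5 − 160) = 630.125.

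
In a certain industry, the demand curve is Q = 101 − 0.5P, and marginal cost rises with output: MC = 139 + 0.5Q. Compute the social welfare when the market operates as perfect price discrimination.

Inverting demand: P = 202 − 2Q.
A perfectly discriminating monopolist sells every unit with P(Q) ≥ MC(Q), so output equals the competitive quantity Q = 25.2. Each buyer pays their reservation price, so CS = 0 and the firm captures all surplus.
TS = 793.8 (equal to competitive TS).

TS = 793.8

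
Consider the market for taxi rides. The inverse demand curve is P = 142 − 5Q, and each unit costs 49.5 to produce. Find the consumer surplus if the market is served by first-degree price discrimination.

CS = 0

With perfect price discrimination, output is the efficient level Q = 18.5 (where demand meets MC), but every buyer pays their willingness to pay: CS = 0 and PS = total surplus.
CS = 0.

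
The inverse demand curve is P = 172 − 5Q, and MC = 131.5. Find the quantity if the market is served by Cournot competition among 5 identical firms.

Q = 6.75

Cournot with 5 identical firms: the symmetric best-response condition is 172 − 30q = 131.5. Each firm produces q = 1.35, total output Q = 6.75, price P = 138.25.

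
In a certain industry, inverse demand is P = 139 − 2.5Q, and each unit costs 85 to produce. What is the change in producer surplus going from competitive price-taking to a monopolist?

Under competition P = MC = 85, so Q = (139 − 85)/2.5 = 21.6.
PS = (85 − 85)·21.6 = 0.
Monopoly sets MR = MC: 139 − 5Q = 85 ⇒ Q = 10.8, P = 139 − 2.5·10.8 = 112.
PS = (112 − 85)·10.8 = 291.6.
Change in producer surplus: 291.6 − 0 = 291.6.

PS rises by 291.6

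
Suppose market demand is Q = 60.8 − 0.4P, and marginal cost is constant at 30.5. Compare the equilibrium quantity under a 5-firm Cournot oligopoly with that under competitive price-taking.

Inverting demand: P = 152 − 2.5Q.
Cournot with 5 identical firms: the symmetric best-response condition is 152 − 15q = 30.5. Each firm produces q = 8.1, total output Q = 40.5, price P = 50.75.
Under competition P = MC = 30.5, so Q = (152 − 30.5)/2.5 = 48.6.

Cournot: Q = 40.5; Competition: Q = 48.6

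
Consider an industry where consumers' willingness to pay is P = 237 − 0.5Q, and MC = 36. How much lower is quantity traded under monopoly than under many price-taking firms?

Q falls by 201

Under competition P = MC = 36, so Q = (237 − 36)/0.5 = 402.
The monopolist equates marginal revenue to marginal cost: 237 − Q = 36, so Q = 201. From demand, P = 136.5.
Change in quantity traded: 201 − 402 = −201.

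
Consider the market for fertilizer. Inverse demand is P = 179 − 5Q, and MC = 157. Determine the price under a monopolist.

P = 168

A monopolist chooses Q where MR = MC. MR = 179 − 10Q; setting this equal to 157 gives Q = 2.2 and P = 168.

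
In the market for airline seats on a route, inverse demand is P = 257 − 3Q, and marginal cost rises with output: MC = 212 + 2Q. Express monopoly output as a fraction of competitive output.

Monopoly sets MR = MC: 257 − 6Q = 212 + 2Q ⇒ Q = 5.625, P = 257 − 3·5.625 = 240.125.
Competitive equilibrium sets price equal to marginal cost: 257 − 3Q = 212 + 2Q, so Q = 9 and P = 230.
Ratio Q_m/Q_c = 5.625/9 = 0.625.

Q_m/Q_c = 0.625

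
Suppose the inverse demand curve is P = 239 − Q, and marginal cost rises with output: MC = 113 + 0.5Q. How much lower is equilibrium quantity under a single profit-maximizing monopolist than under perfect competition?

Equilibrium quantity falls by 33.6

Under competition P = MC: 239 − Q = 113 + 0.5Q ⇒ Q = 84, P = 155.
A monopolist chooses Q where MR = MC. MR = 239 − 2Q; setting this equal to 113 + 0.5Q gives Q = 50.4 and P = 188.6.
Change in equilibrium quantity: 50.4 − 84 = −33.6.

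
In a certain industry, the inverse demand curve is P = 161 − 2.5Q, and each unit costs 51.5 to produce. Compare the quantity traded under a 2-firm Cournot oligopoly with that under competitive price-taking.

In a 2-firm Cournot equilibrium, symmetry and the first-order condition give q = (161 − 51.5)/(7.5) = 14.6. So Q = 29.2 and P = 88.
Under competition P = MC = 51.5, so Q = (161 − 51.5)/2.5 = 43.8.

Cournot: Q = 29.2; Competition: Q = 43.8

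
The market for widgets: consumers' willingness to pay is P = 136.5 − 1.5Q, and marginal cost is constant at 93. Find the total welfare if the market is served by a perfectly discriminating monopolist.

Under first-degree price discrimination the firm charges each unit its demand price and produces up to where P = MC, i.e. Q = 29. Consumer surplus is zero; producer surplus equals total surplus.
TS = 630.75 (equal to competitive TS).

TS = 630.75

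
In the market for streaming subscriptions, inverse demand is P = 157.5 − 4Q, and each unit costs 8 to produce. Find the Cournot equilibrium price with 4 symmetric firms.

With 4 symmetric Cournot firms, each firm's FOC gives 157.5 − 20q = 8, so q = 7.475, Q = 4·7.475 = 29.9, and P = 37.9.

P = 37.9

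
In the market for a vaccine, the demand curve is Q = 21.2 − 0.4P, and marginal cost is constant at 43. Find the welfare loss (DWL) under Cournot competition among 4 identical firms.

DWL = 0.8

Inverting demand: P = 53 − 2.5Q.
Under competition P = MC = 43, so Q = (53 − 43)/2.5 = 4.
With 4 symmetric Cournot firms, each firm's FOC gives 53 − 12.5q = 43, so q = 0.8, Q = 4·0.8 = 3.2, and P = 45.
DWL is the triangle between Q = 3.2 and Q = 4: ½·(4 − 3.2)·(45 − 43) = 0.8.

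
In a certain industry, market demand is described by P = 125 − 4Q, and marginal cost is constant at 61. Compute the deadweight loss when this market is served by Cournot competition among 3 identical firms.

Under competition P = MC = 61, so Q = (125 − 61)/4 = 16.
In a 3-firm Cournot equilibrium, symmetry and the first-order condition give q = (125 − 61)/(16) = 4. So Q = 12 and P = 77.
DWL is the triangle between Q = 12 and Q = 16: ½·(16 − 12)·(77 − 61) = 32.

DWL = 32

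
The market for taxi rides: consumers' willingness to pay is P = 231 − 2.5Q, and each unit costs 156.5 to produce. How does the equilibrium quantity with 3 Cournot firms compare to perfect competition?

Cournot: Q = 22.35; Competition: Q = 29.8

In a 3-firm Cournot equilibrium, symmetry and the first-order condition give q = (231 − 156.5)/(10) = 7.45. So Q = 22.35 and P = 175.125.
Perfect competition: P = MC = 156.5, so 231 − 2.5Q = 156.5 and Q = 29.8.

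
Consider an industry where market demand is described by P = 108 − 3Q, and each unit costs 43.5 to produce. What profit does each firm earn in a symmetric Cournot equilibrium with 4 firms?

Cournot with 4 identical firms: the symmetric best-response condition is 108 − 15q = 43.5. Each firm produces q = 4.3, total output Q = 17.2, price P = 56.4.
Each firm's profit = (56.4 − 43.5)·4.3 = 55.47.

π_i = 55.47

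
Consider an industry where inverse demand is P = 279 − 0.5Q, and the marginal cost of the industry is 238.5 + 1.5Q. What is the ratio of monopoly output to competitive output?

Q_m/Q_c = 0.8

The monopolist equates marginal revenue to marginal cost: 279 − Q = 238.5 + 1.5Q, so Q = 16.2. From demand, P = 270.9.
Under competition P = MC: 279 − 0.5Q = 238.5 + 1.5Q ⇒ Q = 20.25, P = 268.875.
Ratio Q_m/Q_c = 16.2/20.25 = 0.8.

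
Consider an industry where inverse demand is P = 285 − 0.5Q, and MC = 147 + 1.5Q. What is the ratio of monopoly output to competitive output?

Q_m/Q_c = 0.8

The monopolist equates marginal revenue to marginal cost: 285 − Q = 147 + 1.5Q, so Q = 55.2. From demand, P = 257.4.
Under competition P = MC: 285 − 0.5Q = 147 + 1.5Q ⇒ Q = 69, P = 250.5.
Ratio Q_m/Q_c = 55.2/69 = 0.8.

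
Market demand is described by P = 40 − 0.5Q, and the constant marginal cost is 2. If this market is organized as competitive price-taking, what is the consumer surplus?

Perfect competition: P = MC = 2, so 40 − 0.5Q = 2 and Q = 76.
CS = ½·(40 − 2)·76 = 1444.

CS = 1444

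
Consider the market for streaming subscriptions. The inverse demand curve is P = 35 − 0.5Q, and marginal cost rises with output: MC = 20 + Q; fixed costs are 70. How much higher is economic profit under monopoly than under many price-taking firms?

Under competition P = MC: 35 − 0.5Q = 20 + Q ⇒ Q = 10, P = 30.
Profit = 30·10 − (20·10 + ½·1·10²) − 70 = −20.
The monopolist equates marginal revenue to marginal cost: 35 − Q = 20 + Q, so Q = 7.5. From demand, P = 31.25.
Profit = 31.25·7.5 − (20·7.5 + ½·1·7.5²) − 70 = −13.75.
Change in economic profit: −13.75 − −20 = 6.25.

π rises by 6.25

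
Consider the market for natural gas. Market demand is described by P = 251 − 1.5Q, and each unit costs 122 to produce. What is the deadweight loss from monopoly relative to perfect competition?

DWL = 1386.75

Under competition P = MC = 122, so Q = (251 − 122)/1.5 = 86.
Monopoly sets MR = MC: 251 − 3Q = 122 ⇒ Q = 43, P = 251 − 1.5·43 = 186.5.
DWL is the triangle between Q = 43 and Q = 86: ½·(86 − 43)·(186.5 − 122) = 1386.75.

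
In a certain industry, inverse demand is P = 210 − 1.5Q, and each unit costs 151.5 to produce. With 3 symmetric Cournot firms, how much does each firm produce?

q_i = 9.75

In a 3-firm Cournot equilibrium, symmetry and the first-order condition give q = (210 − 151.5)/(6) = 9.75. So Q = 29.25 and P = 166.125.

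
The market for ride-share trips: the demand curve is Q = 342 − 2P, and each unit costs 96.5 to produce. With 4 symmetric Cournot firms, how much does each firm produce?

q_i = 29.8

Inverting demand: P = 171 − 0.5Q.
Cournot with 4 identical firms: the symmetric best-response condition is 171 − 2.5q = 96.5. Each firm produces q = 29.8, total output Q = 119.2, price P = 111.4.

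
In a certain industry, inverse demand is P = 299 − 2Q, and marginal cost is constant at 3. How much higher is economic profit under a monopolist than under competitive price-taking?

π rises by 10952

Perfect competition: P = MC = 3, so 299 − 2Q = 3 and Q = 148.
Profit = (3 − 3)·148 = 0.
A monopolist chooses Q where MR = MC. MR = 299 − 4Q; setting this equal to 3 gives Q = 74 and P = 151.
Profit = (151 − 3)·74 = 10952.
Change in economic profit: 10952 − 0 = 10952.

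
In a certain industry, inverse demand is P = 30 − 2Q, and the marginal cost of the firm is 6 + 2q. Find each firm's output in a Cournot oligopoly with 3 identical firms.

Cournot with 3 identical firms: the symmetric best-response condition is 30 − 8q = 6 + 2q. Each firm produces q = 2.4, total output Q = 7.2, price P = 15.6.

q_i = 2.4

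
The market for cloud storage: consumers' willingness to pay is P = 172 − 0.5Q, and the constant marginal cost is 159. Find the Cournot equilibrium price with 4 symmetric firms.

P = 161.6

In a 4-firm Cournot equilibrium, symmetry and the first-order condition give q = (172 − 159)/(2.5) = 5.2. So Q = 20.8 and P = 161.6.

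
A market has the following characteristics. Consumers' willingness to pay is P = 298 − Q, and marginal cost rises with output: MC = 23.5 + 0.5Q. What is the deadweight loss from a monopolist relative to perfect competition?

DWL = 4018.68

Competitive equilibrium sets price equal to marginal cost: 298 − Q = 23.5 + 0.5Q, so Q = 183 and P = 115.
Monopoly sets MR = MC: 298 − 2Q = 23.5 + 0.5Q ⇒ Q = 109.8, P = 298 − 109.8 = 188.2.
CS = ½·(298 − 115)·183 = 16744.5; PS = (115·183 − 23.5·183 − ½·0.5·183²) = 8372.25; TS = 25116.75.
CS = ½·(298 − 188.2)·109.8 = 6028.02; PS = (188.2·109.8 − 23.5·109.8 − ½·0.5·109.8²) = 15070.05; TS = 21098.07.
DWL = 25116.75 − 21098.07 = 4018.68.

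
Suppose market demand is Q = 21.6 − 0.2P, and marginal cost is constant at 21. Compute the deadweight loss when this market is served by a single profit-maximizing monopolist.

Inverting demand: P = 108 − 5Q.
Perfect competition: P = MC = 21, so 108 − 5Q = 21 and Q = 17.4.
A monopolist chooses Q where MR = MC. MR = 108 − 10Q; setting this equal to 21 gives Q = 8.7 and P = 64.5.
DWL is the triangle between Q = 8.7 and Q = 17.4: ½·(17.4 − 8.7)·(64.5 − 21) = 189.225.

DWL = 189.225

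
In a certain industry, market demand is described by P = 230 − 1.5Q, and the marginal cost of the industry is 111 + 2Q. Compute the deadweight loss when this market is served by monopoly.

Under competition P = MC: 230 − 1.5Q = 111 + 2Q ⇒ Q = 34, P = 179.
Monopoly sets MR = MC: 230 − 3Q = 111 + 2Q ⇒ Q = 23.8, P = 230 − 1.5·23.8 = 194.3.
CS = ½·(230 − 179)·34 = 867; PS = (179·34 − 111·34 − ½·2·34²) = 1156; TS = 2023.
CS = ½·(230 − 194.3)·23.8 = 424.83; PS = (194.3·23.8 − 111·23.8 − ½·2·23.8²) = 1416.1; TS = 1840.93.
DWL = 2023 − 1840.93 = 182.07.

DWL = 182.07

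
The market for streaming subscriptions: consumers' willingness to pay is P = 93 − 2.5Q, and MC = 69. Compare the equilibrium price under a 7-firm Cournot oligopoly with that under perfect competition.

Cournot: P = 72; Competition: P = 69

Cournot with 7 identical firms: the symmetric best-response condition is 93 − 20q = 69. Each firm produces q = 1.2, total output Q = 8.4, price P = 72.
Under competition P = MC = 69, so Q = (93 − 69)/2.5 = 9.6.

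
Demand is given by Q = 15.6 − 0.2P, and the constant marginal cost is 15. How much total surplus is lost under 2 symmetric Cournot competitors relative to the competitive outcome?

DWL = 44.1

Inverting demand: P = 78 − 5Q.
Perfect competition: P = MC = 15, so 78 − 5Q = 15 and Q = 12.6.
Cournot with 2 identical firms: the symmetric best-response condition is 78 − 15q = 15. Each firm produces q = 4.2, total output Q = 8.4, price P = 36.
DWL is the triangle between Q = 8.4 and Q = 12.6: ½·(12.6 − 8.4)·(36 − 15) = 44.1.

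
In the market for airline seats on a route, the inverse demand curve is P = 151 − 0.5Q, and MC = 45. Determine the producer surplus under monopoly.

PS = 5618

A monopolist chooses Q where MR = MC. MR = 151 − Q; setting this equal to 45 gives Q = 106 and P = 98.
PS = (98 − 45)·106 = 5618.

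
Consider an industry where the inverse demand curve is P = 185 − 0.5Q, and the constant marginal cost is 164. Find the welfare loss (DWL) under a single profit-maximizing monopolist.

DWL = 110.25

Competitive firms price at marginal cost: P = 164, giving Q = 42.
A monopolist chooses Q where MR = MC. MR = 185 − Q; setting this equal to 164 gives Q = 21 and P = 174.5.
DWL is the triangle between Q = 21 and Q = 42: ½·(42 − 21)·(174.5 − 164) = 110.25.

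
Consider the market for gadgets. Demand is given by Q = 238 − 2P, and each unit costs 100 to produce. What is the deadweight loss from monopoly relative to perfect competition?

DWL = 90.25

Inverting demand: P = 119 − 0.5Q.
Perfect competition: P = MC = 100, so 119 − 0.5Q = 100 and Q = 38.
A monopolist chooses Q where MR = MC. MR = 119 − Q; setting this equal to 100 gives Q = 19 and P = 109.5.
DWL is the triangle between Q = 19 and Q = 38: ½·(38 − 19)·(109.5 − 100) = 90.25.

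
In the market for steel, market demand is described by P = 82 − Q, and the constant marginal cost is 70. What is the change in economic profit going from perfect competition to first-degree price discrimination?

Under competition P = MC = 70, so Q = (82 − 70)/1 = 12.
Profit = (70 − 70)·12 = 0.
With perfect price discrimination, output is the efficient level Q = 12 (where demand meets MC), but every buyer pays their willingness to pay: CS = 0 and PS = total surplus.
PS equals the full surplus area, 72. Profit = 72 = 72.
Change in economic profit: 72 − 0 = 72.

Economic profit rises by 72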